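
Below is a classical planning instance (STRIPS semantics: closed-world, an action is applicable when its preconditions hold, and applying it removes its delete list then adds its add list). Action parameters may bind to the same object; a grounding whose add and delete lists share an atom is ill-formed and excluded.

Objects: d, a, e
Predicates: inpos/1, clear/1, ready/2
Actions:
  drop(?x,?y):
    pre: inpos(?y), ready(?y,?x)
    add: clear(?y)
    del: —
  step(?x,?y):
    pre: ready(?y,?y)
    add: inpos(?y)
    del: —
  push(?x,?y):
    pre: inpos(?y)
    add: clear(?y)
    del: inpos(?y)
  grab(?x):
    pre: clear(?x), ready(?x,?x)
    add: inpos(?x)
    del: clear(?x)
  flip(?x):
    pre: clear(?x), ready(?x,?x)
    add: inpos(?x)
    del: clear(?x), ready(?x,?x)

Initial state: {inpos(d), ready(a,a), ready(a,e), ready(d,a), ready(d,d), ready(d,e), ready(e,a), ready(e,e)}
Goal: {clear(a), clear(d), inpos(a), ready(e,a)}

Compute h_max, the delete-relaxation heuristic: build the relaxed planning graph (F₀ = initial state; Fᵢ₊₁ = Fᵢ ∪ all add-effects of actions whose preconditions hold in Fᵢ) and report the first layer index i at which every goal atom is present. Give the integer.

F0 = init (8 atoms)
F1 = F0 ∪ {clear(d), inpos(a), inpos(e)}  (11 atoms)
F2 = F1 ∪ {clear(a), clear(e)}  (13 atoms)
goal ⊆ F2  ⇒  h_max = 2

2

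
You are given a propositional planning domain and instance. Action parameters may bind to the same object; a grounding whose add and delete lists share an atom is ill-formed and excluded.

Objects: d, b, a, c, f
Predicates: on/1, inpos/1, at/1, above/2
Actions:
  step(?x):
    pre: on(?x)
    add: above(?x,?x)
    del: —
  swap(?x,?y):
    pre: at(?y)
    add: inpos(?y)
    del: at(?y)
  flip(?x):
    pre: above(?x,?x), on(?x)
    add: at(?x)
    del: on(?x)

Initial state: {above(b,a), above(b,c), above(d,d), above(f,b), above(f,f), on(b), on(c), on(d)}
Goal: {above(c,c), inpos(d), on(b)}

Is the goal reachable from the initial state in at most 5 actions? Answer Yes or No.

1. step(c)  →  {above(b,a), above(b,c), above(c,c), above(d,d), above(f,b), above(f,f), on(b), on(c), on(d)}
2. flip(d)  →  {above(b,a), above(b,c), above(c,c), above(d,d), above(f,b), above(f,f), at(d), on(b), on(c)}
3. swap(d,d)  →  {above(b,a), above(b,c), above(c,c), above(d,d), above(f,b), above(f,f), inpos(d), on(b), on(c)}
optimal plan length = 3; 3 ≤ 5

Yes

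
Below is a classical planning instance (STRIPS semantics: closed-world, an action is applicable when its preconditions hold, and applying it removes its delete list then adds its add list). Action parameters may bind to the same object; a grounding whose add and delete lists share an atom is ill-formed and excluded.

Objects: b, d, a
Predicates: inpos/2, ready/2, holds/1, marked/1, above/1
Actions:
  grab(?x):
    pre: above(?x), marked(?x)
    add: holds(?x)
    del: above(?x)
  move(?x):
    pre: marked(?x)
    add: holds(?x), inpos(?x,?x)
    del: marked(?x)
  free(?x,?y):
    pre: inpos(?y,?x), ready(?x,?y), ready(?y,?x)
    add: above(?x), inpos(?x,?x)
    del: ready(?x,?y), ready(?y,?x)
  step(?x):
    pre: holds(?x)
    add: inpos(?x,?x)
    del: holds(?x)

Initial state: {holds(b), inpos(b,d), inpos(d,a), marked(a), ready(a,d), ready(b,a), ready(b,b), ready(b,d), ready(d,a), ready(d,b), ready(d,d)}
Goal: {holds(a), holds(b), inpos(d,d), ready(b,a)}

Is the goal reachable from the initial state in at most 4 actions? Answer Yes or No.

Yes

1. move(a)  →  {holds(a), holds(b), inpos(a,a), inpos(b,d), inpos(d,a), ready(a,d), ready(b,a), ready(b,b), ready(b,d), ready(d,a), ready(d,b), ready(d,d)}
2. free(d,b)  →  {above(d), holds(a), holds(b), inpos(a,a), inpos(b,d), inpos(d,a), inpos(d,d), ready(a,d), ready(b,a), ready(b,b), ready(d,a), ready(d,d)}
optimal plan length = 2; 2 ≤ 4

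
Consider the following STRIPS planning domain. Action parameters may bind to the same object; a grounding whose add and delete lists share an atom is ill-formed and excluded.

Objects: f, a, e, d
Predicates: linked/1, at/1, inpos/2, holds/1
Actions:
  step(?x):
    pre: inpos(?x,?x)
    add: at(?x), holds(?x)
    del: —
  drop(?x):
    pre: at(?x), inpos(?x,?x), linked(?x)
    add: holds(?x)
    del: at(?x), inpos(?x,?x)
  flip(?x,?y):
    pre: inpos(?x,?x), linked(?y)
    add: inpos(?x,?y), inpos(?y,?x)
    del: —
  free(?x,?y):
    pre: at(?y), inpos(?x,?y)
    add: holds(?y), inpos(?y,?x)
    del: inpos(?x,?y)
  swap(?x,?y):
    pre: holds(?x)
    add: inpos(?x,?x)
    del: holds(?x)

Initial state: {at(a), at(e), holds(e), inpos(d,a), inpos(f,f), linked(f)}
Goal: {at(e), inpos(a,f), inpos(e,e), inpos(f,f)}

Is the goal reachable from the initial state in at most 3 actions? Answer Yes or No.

No

1. free(d,a)  →  {at(a), at(e), holds(a), holds(e), inpos(a,d), inpos(f,f), linked(f)}
2. swap(a,f)  →  {at(a), at(e), holds(e), inpos(a,a), inpos(a,d), inpos(f,f), linked(f)}
3. flip(a,f)  →  {at(a), at(e), holds(e), inpos(a,a), inpos(a,d), inpos(a,f), inpos(f,a), inpos(f,f), linked(f)}
4. swap(e,f)  →  {at(a), at(e), inpos(a,a), inpos(a,d), inpos(a,f), inpos(e,e), inpos(f,a), inpos(f,f), linked(f)}
optimal plan length = 4; 4 > 3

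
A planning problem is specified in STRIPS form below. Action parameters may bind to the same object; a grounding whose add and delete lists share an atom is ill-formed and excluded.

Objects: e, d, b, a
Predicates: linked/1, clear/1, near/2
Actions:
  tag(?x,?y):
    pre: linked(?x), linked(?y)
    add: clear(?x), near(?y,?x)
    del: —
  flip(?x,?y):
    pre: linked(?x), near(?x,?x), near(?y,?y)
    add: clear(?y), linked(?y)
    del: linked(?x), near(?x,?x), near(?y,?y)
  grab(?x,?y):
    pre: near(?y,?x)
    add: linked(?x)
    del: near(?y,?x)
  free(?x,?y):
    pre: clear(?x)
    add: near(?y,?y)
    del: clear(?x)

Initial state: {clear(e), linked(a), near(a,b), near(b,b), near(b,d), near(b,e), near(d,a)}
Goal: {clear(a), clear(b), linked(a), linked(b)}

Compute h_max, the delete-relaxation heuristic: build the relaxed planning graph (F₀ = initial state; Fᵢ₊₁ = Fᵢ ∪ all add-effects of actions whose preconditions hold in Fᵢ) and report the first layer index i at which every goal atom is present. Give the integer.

2

F0 = init (7 atoms)
F1 = F0 ∪ {clear(a), linked(b), linked(d), linked(e), near(a,a), near(d,d), near(e,e)}  (14 atoms)
F2 = F1 ∪ {clear(b), clear(d), near(a,d), near(a,e), near(b,a), near(d,b), near(d,e), near(e,a), near(e,b), near(e,d)}  (24 atoms)
goal ⊆ F2  ⇒  h_max = 2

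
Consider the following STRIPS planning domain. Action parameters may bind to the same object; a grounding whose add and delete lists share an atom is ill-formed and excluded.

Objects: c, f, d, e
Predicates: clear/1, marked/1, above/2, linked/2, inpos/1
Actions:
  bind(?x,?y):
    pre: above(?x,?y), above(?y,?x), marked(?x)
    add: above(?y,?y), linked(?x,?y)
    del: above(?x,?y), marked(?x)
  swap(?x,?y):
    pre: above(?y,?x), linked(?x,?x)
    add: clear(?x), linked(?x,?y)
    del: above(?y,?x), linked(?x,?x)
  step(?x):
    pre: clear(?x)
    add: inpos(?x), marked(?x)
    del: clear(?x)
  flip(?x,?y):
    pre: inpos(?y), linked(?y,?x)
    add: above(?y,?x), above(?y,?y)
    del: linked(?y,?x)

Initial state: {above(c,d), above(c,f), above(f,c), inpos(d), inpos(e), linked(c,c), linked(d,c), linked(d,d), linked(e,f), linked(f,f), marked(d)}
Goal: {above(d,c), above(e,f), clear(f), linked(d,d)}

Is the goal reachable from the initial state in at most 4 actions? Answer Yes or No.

Yes

1. swap(f,c)  →  {above(c,d), above(f,c), clear(f), inpos(d), inpos(e), linked(c,c), linked(d,c), linked(d,d), linked(e,f), linked(f,c), marked(d)}
2. flip(c,d)  →  {above(c,d), above(d,c), above(d,d), above(f,c), clear(f), inpos(d), inpos(e), linked(c,c), linked(d,d), linked(e,f), linked(f,c), marked(d)}
3. flip(f,e)  →  {above(c,d), above(d,c), above(d,d), above(e,e), above(e,f), above(f,c), clear(f), inpos(d), inpos(e), linked(c,c), linked(d,d), linked(f,c), marked(d)}
optimal plan length = 3; 3 ≤ 4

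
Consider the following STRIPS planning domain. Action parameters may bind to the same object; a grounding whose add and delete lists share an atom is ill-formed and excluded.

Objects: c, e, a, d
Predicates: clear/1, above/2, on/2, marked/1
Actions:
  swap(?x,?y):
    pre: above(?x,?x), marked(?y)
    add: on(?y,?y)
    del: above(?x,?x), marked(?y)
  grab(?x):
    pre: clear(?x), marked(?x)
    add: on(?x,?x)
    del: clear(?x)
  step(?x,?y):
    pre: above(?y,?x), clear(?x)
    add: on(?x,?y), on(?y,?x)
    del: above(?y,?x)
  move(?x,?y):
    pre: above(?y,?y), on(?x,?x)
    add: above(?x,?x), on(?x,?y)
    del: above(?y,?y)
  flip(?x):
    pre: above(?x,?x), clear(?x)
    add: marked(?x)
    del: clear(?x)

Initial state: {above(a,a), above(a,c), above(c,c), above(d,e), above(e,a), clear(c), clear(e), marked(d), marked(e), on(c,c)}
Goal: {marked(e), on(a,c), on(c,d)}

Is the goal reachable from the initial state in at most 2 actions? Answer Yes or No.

No

1. swap(c,d)  →  {above(a,a), above(a,c), above(d,e), above(e,a), clear(c), clear(e), marked(e), on(c,c), on(d,d)}
2. step(c,a)  →  {above(a,a), above(d,e), above(e,a), clear(c), clear(e), marked(e), on(a,c), on(c,a), on(c,c), on(d,d)}
3. move(d,a)  →  {above(d,d), above(d,e), above(e,a), clear(c), clear(e), marked(e), on(a,c), on(c,a), on(c,c), on(d,a), on(d,d)}
4. move(c,d)  →  {above(c,c), above(d,e), above(e,a), clear(c), clear(e), marked(e), on(a,c), on(c,a), on(c,c), on(c,d), on(d,a), on(d,d)}
optimal plan length = 4; 4 > 2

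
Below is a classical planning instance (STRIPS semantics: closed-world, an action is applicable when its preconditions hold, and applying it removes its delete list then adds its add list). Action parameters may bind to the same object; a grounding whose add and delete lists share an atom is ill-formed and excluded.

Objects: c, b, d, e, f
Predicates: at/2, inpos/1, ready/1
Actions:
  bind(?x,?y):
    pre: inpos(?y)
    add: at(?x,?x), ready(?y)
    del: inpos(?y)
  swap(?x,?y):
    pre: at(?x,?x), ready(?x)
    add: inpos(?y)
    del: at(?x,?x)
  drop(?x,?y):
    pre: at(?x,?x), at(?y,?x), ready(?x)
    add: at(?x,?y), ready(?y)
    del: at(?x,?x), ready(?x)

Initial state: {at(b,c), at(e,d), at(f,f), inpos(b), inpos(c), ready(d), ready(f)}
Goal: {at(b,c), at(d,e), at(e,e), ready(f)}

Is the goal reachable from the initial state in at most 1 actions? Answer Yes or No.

1. bind(d,c)  →  {at(b,c), at(d,d), at(e,d), at(f,f), inpos(b), ready(c), ready(d), ready(f)}
2. bind(e,b)  →  {at(b,c), at(d,d), at(e,d), at(e,e), at(f,f), ready(b), ready(c), ready(d), ready(f)}
3. drop(d,e)  →  {at(b,c), at(d,e), at(e,d), at(e,e), at(f,f), ready(b), ready(c), ready(e), ready(f)}
optimal plan length = 3; 3 > 1

No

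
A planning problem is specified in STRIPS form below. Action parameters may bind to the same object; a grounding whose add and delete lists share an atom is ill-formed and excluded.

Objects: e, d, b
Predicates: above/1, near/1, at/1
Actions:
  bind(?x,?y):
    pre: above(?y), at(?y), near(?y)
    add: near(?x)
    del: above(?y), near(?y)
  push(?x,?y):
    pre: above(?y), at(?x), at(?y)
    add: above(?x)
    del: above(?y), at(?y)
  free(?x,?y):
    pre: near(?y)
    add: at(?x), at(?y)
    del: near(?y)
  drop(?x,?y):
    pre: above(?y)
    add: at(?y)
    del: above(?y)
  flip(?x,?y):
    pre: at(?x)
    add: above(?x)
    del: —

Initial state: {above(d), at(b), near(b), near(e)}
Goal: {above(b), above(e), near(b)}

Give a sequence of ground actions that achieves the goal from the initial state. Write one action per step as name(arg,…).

free(e,e); flip(e,e); flip(b,e)

1. free(e,e)  →  {above(d), at(b), at(e), near(b)}
2. flip(e,e)  →  {above(d), above(e), at(b), at(e), near(b)}
3. flip(b,e)  →  {above(b), above(d), above(e), at(b), at(e), near(b)}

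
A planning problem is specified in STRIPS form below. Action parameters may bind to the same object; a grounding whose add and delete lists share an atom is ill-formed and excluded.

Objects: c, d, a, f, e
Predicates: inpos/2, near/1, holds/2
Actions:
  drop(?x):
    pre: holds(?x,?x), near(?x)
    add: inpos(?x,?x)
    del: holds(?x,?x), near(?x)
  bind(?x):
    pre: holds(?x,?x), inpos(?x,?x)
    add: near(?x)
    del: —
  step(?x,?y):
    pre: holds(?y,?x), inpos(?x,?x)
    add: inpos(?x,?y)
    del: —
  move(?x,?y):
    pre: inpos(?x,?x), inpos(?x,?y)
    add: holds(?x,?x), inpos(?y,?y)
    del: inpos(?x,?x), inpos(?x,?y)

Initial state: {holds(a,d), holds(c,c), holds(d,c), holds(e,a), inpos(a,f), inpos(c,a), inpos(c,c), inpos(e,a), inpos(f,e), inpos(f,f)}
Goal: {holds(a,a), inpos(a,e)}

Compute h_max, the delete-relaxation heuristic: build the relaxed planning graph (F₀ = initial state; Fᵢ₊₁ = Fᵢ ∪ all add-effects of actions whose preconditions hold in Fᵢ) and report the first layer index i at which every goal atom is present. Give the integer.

2

F0 = init (10 atoms)
F1 = F0 ∪ {holds(f,f), inpos(a,a), inpos(c,d), inpos(e,e), near(c)}  (15 atoms)
F2 = F1 ∪ {holds(a,a), holds(e,e), inpos(a,e), inpos(d,d), near(f)}  (20 atoms)
goal ⊆ F2  ⇒  h_max = 2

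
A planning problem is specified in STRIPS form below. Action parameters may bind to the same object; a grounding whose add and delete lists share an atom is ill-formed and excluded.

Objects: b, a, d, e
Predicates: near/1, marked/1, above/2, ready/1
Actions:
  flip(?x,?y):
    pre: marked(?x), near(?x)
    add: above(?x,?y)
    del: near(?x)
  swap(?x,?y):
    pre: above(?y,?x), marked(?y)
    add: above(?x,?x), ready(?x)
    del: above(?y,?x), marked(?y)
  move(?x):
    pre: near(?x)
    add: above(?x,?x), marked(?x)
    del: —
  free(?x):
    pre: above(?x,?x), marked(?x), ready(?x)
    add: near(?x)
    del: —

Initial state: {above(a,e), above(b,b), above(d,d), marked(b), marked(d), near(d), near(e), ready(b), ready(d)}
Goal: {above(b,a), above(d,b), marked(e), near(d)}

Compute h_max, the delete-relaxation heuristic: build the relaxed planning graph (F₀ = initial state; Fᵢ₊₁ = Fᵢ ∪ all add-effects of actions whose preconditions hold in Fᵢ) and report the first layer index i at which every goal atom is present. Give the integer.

2

F0 = init (9 atoms)
F1 = F0 ∪ {above(d,a), above(d,b), above(d,e), above(e,e), marked(e), near(b)}  (15 atoms)
F2 = F1 ∪ {above(a,a), above(b,a), above(b,d), above(b,e), above(e,a), above(e,b), above(e,d), ready(a), ready(e)}  (24 atoms)
goal ⊆ F2  ⇒  h_max = 2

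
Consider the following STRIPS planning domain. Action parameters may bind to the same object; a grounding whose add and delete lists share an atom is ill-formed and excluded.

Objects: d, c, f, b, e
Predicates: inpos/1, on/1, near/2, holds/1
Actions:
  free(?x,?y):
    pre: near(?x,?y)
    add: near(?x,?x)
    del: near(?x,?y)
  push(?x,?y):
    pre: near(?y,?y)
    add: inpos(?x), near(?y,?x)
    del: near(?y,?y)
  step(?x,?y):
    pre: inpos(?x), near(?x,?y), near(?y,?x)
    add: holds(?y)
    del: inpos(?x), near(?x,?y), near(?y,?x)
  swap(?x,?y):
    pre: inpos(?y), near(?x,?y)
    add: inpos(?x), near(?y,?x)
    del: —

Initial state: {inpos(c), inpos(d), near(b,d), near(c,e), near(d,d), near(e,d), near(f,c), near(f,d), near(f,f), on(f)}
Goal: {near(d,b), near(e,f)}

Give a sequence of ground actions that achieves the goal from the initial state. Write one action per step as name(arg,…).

free(e,d); push(f,e); push(b,d)

1. free(e,d)  →  {inpos(c), inpos(d), near(b,d), near(c,e), near(d,d), near(e,e), near(f,c), near(f,d), near(f,f), on(f)}
2. push(f,e)  →  {inpos(c), inpos(d), inpos(f), near(b,d), near(c,e), near(d,d), near(e,f), near(f,c), near(f,d), near(f,f), on(f)}
3. push(b,d)  →  {inpos(b), inpos(c), inpos(d), inpos(f), near(b,d), near(c,e), near(d,b), near(e,f), near(f,c), near(f,d), near(f,f), on(f)}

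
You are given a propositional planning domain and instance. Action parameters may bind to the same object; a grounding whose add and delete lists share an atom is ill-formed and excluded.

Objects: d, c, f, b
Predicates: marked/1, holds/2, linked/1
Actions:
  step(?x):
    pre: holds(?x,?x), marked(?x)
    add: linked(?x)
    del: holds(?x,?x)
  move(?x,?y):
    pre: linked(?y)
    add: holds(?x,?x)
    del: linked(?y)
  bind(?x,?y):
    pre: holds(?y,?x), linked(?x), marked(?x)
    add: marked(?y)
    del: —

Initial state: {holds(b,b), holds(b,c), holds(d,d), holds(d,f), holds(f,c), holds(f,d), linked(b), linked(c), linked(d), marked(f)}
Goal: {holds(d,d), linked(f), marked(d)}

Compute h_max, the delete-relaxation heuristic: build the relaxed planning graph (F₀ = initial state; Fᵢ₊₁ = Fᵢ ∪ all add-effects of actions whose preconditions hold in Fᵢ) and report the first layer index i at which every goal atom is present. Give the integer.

3

F0 = init (10 atoms)
F1 = F0 ∪ {holds(c,c), holds(f,f)}  (12 atoms)
F2 = F1 ∪ {linked(f)}  (13 atoms)
F3 = F2 ∪ {marked(d)}  (14 atoms)
goal ⊆ F3  ⇒  h_max = 3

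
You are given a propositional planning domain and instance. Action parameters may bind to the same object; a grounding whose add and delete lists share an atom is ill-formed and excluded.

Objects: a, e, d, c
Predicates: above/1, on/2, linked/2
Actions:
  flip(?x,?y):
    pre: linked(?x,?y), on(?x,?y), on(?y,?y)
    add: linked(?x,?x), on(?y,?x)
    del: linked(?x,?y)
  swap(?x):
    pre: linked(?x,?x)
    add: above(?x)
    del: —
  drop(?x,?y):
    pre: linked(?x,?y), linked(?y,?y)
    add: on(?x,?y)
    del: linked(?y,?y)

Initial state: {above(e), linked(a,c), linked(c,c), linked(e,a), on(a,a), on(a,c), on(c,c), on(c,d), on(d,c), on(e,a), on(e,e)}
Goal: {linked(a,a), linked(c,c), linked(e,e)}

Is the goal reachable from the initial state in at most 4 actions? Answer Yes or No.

Yes

1. flip(a,c)  →  {above(e), linked(a,a), linked(c,c), linked(e,a), on(a,a), on(a,c), on(c,a), on(c,c), on(c,d), on(d,c), on(e,a), on(e,e)}
2. flip(e,a)  →  {above(e), linked(a,a), linked(c,c), linked(e,e), on(a,a), on(a,c), on(a,e), on(c,a), on(c,c), on(c,d), on(d,c), on(e,a), on(e,e)}
optimal plan length = 2; 2 ≤ 4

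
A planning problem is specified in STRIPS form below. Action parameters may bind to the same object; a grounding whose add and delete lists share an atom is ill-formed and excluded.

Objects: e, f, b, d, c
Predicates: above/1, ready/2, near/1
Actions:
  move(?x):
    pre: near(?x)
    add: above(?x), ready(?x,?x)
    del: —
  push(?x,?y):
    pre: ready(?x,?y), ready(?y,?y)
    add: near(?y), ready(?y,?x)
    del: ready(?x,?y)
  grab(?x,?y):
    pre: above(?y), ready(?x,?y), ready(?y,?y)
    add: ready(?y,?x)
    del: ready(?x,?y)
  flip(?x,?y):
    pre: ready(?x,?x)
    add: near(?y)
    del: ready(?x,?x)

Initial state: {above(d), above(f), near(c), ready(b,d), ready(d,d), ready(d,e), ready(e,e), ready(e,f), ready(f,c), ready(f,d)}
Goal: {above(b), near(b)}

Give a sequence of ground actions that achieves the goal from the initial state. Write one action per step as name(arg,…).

1. flip(e,b)  →  {above(d), above(f), near(b), near(c), ready(b,d), ready(d,d), ready(d,e), ready(e,f), ready(f,c), ready(f,d)}
2. move(b)  →  {above(b), above(d), above(f), near(b), near(c), ready(b,b), ready(b,d), ready(d,d), ready(d,e), ready(e,f), ready(f,c), ready(f,d)}

flip(e,b); move(b)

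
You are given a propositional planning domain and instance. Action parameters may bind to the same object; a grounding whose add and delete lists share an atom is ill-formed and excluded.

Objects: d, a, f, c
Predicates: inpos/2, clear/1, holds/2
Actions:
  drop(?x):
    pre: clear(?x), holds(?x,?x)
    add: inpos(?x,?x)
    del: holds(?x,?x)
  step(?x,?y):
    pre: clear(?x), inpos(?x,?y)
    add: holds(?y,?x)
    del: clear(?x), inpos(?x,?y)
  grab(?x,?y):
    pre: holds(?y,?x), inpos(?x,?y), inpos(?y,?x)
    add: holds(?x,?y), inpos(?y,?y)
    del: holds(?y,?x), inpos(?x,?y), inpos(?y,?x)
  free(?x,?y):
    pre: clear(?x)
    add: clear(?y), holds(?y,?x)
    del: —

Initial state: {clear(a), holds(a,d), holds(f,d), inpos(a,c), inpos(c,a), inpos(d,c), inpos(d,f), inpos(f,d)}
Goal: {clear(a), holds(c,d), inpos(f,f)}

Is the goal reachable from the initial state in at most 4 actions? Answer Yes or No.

1. grab(d,f)  →  {clear(a), holds(a,d), holds(d,f), inpos(a,c), inpos(c,a), inpos(d,c), inpos(f,f)}
2. free(a,d)  →  {clear(a), clear(d), holds(a,d), holds(d,a), holds(d,f), inpos(a,c), inpos(c,a), inpos(d,c), inpos(f,f)}
3. step(d,c)  →  {clear(a), holds(a,d), holds(c,d), holds(d,a), holds(d,f), inpos(a,c), inpos(c,a), inpos(f,f)}
optimal plan length = 3; 3 ≤ 4

Yes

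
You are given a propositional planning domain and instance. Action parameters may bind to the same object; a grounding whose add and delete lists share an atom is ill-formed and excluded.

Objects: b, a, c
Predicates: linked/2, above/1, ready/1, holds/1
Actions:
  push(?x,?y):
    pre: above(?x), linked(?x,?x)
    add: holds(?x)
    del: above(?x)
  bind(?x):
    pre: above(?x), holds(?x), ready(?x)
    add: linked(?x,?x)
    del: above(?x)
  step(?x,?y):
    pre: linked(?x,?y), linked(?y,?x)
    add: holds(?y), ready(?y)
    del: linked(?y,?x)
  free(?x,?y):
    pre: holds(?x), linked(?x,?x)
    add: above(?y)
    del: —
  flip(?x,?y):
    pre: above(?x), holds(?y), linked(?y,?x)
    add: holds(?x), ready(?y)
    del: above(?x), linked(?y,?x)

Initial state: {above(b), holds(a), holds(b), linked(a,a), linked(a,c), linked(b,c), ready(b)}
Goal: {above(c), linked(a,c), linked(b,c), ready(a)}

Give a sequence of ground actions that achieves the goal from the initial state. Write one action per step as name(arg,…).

free(a,c); step(a,a)

1. free(a,c)  →  {above(b), above(c), holds(a), holds(b), linked(a,a), linked(a,c), linked(b,c), ready(b)}
2. step(a,a)  →  {above(b), above(c), holds(a), holds(b), linked(a,c), linked(b,c), ready(a), ready(b)}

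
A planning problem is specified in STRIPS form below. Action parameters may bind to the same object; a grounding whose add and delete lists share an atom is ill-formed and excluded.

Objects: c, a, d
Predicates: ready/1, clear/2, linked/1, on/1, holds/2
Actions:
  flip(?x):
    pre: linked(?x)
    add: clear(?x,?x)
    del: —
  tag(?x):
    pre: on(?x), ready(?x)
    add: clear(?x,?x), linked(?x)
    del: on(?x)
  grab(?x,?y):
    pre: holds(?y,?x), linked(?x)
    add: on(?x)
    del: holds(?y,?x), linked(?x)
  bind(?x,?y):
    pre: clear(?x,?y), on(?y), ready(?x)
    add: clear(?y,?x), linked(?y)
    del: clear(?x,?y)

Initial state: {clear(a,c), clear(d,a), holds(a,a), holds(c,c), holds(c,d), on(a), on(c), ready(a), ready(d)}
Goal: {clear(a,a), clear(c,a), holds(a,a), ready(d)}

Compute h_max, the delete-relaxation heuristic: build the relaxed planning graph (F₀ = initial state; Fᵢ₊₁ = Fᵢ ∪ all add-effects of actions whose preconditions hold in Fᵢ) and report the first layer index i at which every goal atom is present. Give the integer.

F0 = init (9 atoms)
F1 = F0 ∪ {clear(a,a), clear(a,d), clear(c,a), linked(a), linked(c)}  (14 atoms)
goal ⊆ F1  ⇒  h_max = 1

1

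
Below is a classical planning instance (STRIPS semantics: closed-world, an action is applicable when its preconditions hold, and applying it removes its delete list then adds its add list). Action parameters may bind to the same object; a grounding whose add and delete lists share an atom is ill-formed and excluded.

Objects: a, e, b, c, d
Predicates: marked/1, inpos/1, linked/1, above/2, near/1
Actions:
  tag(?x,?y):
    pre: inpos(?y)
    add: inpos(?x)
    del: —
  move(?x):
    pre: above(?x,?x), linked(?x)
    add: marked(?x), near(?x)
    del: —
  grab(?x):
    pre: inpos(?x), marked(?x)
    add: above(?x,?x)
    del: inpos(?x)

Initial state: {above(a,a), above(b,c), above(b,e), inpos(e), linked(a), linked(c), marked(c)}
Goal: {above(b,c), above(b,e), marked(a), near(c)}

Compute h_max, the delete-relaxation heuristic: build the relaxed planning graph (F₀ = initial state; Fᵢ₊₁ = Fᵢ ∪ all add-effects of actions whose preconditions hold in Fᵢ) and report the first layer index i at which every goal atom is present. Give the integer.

3

F0 = init (7 atoms)
F1 = F0 ∪ {inpos(a), inpos(b), inpos(c), inpos(d), marked(a), near(a)}  (13 atoms)
F2 = F1 ∪ {above(c,c)}  (14 atoms)
F3 = F2 ∪ {near(c)}  (15 atoms)
goal ⊆ F3  ⇒  h_max = 3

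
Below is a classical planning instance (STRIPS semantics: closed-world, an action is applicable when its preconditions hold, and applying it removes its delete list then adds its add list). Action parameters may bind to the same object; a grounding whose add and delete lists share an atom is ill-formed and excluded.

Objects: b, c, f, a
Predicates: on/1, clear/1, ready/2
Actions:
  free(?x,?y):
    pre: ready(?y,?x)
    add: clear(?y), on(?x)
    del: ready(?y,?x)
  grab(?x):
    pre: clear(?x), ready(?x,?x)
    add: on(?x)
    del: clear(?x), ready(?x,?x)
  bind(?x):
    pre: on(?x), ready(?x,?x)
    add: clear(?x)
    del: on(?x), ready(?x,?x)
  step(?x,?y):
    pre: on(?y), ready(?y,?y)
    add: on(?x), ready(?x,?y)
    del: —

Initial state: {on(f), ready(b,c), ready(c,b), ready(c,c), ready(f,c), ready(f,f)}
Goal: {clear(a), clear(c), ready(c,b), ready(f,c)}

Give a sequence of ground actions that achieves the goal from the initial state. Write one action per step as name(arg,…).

free(c,c); step(a,f); free(f,a)

1. free(c,c)  →  {clear(c), on(c), on(f), ready(b,c), ready(c,b), ready(f,c), ready(f,f)}
2. step(a,f)  →  {clear(c), on(a), on(c), on(f), ready(a,f), ready(b,c), ready(c,b), ready(f,c), ready(f,f)}
3. free(f,a)  →  {clear(a), clear(c), on(a), on(c), on(f), ready(b,c), ready(c,b), ready(f,c), ready(f,f)}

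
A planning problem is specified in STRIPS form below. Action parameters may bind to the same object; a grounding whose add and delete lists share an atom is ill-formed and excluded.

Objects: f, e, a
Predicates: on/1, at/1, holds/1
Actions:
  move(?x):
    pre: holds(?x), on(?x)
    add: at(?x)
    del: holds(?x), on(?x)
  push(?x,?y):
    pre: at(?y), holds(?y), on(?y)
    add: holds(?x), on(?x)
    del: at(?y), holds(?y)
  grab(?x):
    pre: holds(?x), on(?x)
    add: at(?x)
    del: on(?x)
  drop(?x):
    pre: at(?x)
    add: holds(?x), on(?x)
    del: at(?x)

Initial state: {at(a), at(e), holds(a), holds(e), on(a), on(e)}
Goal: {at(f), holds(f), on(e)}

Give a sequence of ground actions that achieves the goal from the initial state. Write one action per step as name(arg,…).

1. push(f,e)  →  {at(a), holds(a), holds(f), on(a), on(e), on(f)}
2. grab(f)  →  {at(a), at(f), holds(a), holds(f), on(a), on(e)}

push(f,e); grab(f)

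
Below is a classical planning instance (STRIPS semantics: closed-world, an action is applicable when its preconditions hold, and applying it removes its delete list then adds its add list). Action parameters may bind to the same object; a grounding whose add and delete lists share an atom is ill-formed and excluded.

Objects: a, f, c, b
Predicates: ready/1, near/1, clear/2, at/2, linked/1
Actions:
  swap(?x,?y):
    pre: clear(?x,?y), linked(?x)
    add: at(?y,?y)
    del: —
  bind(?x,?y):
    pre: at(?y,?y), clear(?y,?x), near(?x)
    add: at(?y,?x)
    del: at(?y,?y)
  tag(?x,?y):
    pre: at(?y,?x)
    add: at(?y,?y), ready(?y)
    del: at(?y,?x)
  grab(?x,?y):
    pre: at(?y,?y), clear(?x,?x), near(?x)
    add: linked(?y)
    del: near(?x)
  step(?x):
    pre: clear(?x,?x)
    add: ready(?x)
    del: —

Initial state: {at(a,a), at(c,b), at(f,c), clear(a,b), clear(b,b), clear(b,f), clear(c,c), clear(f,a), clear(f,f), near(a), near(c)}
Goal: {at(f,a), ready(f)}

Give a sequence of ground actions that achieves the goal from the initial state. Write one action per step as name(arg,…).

tag(c,f); bind(a,f)

1. tag(c,f)  →  {at(a,a), at(c,b), at(f,f), clear(a,b), clear(b,b), clear(b,f), clear(c,c), clear(f,a), clear(f,f), near(a), near(c), ready(f)}
2. bind(a,f)  →  {at(a,a), at(c,b), at(f,a), clear(a,b), clear(b,b), clear(b,f), clear(c,c), clear(f,a), clear(f,f), near(a), near(c), ready(f)}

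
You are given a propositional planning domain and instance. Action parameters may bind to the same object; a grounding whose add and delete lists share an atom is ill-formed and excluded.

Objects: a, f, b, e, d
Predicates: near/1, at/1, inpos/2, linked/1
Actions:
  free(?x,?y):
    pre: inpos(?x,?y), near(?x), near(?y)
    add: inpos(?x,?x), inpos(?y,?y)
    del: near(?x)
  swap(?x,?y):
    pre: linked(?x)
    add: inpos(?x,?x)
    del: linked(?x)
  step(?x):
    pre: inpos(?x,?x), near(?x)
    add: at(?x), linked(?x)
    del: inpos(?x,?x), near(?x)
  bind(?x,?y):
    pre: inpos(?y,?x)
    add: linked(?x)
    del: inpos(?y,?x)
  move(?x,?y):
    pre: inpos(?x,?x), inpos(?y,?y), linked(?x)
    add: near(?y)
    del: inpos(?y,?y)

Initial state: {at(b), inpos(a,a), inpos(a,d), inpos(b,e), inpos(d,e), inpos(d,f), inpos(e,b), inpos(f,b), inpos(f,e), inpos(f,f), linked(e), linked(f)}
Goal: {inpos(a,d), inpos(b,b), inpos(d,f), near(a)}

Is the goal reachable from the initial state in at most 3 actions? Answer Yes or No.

Yes

1. bind(b,f)  →  {at(b), inpos(a,a), inpos(a,d), inpos(b,e), inpos(d,e), inpos(d,f), inpos(e,b), inpos(f,e), inpos(f,f), linked(b), linked(e), linked(f)}
2. swap(b,a)  →  {at(b), inpos(a,a), inpos(a,d), inpos(b,b), inpos(b,e), inpos(d,e), inpos(d,f), inpos(e,b), inpos(f,e), inpos(f,f), linked(e), linked(f)}
3. move(f,a)  →  {at(b), inpos(a,d), inpos(b,b), inpos(b,e), inpos(d,e), inpos(d,f), inpos(e,b), inpos(f,e), inpos(f,f), linked(e), linked(f), near(a)}
optimal plan length = 3; 3 ≤ 3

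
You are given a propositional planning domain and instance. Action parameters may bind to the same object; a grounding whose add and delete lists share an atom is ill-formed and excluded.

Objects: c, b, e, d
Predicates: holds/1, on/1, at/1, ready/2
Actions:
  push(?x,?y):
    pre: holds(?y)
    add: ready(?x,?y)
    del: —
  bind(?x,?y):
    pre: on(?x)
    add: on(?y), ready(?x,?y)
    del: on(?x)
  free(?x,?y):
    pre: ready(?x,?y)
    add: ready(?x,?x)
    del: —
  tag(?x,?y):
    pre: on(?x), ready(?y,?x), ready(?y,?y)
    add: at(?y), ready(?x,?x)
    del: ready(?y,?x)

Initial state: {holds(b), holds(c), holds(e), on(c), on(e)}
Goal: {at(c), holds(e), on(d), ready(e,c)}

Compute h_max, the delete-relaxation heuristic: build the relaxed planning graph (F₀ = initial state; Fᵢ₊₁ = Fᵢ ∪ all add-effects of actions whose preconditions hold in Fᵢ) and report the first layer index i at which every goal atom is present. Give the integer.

2

F0 = init (5 atoms)
F1 = F0 ∪ {on(b), on(d), ready(b,b), ready(b,c), ready(b,e), ready(c,b), ready(c,c), ready(c,d), ready(c,e), ready(d,b), ready(d,c), ready(d,e), ready(e,b), ready(e,c), ready(e,d), ready(e,e)}  (21 atoms)
F2 = F1 ∪ {at(b), at(c), at(e), ready(b,d), ready(d,d)}  (26 atoms)
goal ⊆ F2  ⇒  h_max = 2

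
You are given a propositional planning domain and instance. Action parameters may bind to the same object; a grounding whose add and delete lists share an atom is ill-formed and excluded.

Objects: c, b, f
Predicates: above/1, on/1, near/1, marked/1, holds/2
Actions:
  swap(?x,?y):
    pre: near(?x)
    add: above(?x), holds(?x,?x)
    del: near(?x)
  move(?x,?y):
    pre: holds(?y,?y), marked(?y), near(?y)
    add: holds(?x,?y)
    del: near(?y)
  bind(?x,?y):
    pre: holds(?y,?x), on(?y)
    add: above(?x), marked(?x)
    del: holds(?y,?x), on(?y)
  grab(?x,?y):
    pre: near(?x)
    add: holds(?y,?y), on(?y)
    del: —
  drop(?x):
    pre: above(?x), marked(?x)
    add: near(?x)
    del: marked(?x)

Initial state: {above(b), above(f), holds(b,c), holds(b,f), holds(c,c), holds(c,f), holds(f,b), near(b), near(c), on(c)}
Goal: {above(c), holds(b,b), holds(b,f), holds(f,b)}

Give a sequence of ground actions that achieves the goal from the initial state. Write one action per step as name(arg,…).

swap(c,c); swap(b,c)

1. swap(c,c)  →  {above(b), above(c), above(f), holds(b,c), holds(b,f), holds(c,c), holds(c,f), holds(f,b), near(b), on(c)}
2. swap(b,c)  →  {above(b), above(c), above(f), holds(b,b), holds(b,c), holds(b,f), holds(c,c), holds(c,f), holds(f,b), on(c)}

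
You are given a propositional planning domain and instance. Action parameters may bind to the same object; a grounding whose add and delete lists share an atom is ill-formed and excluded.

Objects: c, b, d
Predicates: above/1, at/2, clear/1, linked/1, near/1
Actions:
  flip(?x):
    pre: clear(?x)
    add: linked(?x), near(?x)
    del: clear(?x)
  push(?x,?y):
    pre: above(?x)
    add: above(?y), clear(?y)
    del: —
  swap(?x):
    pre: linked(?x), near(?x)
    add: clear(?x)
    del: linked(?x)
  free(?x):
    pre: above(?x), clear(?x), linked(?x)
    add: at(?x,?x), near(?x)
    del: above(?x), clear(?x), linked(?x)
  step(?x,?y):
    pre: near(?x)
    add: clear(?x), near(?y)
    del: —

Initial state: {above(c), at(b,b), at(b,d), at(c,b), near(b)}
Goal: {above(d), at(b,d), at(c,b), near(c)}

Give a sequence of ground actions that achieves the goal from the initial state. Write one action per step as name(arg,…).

push(c,d); step(b,c)

1. push(c,d)  →  {above(c), above(d), at(b,b), at(b,d), at(c,b), clear(d), near(b)}
2. step(b,c)  →  {above(c), above(d), at(b,b), at(b,d), at(c,b), clear(b), clear(d), near(b), near(c)}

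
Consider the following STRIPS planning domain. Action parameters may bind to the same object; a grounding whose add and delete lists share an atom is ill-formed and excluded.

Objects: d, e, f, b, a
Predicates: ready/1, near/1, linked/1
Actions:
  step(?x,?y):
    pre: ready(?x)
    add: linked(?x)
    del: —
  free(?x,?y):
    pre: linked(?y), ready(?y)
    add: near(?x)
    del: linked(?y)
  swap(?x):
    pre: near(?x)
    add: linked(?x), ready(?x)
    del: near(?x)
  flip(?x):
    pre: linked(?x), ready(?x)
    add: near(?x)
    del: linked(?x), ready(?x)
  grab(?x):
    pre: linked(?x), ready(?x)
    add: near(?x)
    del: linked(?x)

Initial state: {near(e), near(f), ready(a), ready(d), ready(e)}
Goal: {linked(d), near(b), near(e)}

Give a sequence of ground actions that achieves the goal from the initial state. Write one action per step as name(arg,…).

1. step(d,d)  →  {linked(d), near(e), near(f), ready(a), ready(d), ready(e)}
2. step(e,d)  →  {linked(d), linked(e), near(e), near(f), ready(a), ready(d), ready(e)}
3. free(b,e)  →  {linked(d), near(b), near(e), near(f), ready(a), ready(d), ready(e)}

step(d,d); step(e,d); free(b,e)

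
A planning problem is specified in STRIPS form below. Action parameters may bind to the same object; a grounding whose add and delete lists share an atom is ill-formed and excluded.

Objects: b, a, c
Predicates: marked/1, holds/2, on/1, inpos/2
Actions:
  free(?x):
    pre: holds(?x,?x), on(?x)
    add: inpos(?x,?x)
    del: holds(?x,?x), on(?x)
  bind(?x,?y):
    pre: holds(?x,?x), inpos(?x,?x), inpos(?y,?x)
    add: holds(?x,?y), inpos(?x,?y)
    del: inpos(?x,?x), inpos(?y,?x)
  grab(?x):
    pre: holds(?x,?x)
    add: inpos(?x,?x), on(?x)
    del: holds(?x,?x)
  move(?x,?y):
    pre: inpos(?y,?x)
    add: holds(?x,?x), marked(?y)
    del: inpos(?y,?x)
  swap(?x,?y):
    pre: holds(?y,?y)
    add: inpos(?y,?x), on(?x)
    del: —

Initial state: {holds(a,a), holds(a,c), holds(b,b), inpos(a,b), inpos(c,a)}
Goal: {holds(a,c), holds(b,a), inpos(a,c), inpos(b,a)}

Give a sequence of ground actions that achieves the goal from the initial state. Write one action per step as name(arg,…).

swap(b,b); bind(b,a); swap(c,a)

1. swap(b,b)  →  {holds(a,a), holds(a,c), holds(b,b), inpos(a,b), inpos(b,b), inpos(c,a), on(b)}
2. bind(b,a)  →  {holds(a,a), holds(a,c), holds(b,a), holds(b,b), inpos(b,a), inpos(c,a), on(b)}
3. swap(c,a)  →  {holds(a,a), holds(a,c), holds(b,a), holds(b,b), inpos(a,c), inpos(b,a), inpos(c,a), on(b), on(c)}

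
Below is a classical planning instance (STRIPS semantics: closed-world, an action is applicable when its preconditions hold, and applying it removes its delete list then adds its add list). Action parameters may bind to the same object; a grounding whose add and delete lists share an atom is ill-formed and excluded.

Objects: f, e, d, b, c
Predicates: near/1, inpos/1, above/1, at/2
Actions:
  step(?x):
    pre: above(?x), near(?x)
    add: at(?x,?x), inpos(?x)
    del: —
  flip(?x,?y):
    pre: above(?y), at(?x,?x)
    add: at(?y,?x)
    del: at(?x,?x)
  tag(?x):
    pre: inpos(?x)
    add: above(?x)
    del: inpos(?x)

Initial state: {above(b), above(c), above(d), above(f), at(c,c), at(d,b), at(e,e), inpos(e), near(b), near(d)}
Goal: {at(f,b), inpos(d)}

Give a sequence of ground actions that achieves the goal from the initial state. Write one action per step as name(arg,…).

1. step(d)  →  {above(b), above(c), above(d), above(f), at(c,c), at(d,b), at(d,d), at(e,e), inpos(d), inpos(e), near(b), near(d)}
2. step(b)  →  {above(b), above(c), above(d), above(f), at(b,b), at(c,c), at(d,b), at(d,d), at(e,e), inpos(b), inpos(d), inpos(e), near(b), near(d)}
3. flip(b,f)  →  {above(b), above(c), above(d), above(f), at(c,c), at(d,b), at(d,d), at(e,e), at(f,b), inpos(b), inpos(d), inpos(e), near(b), near(d)}

step(d); step(b); flip(b,f)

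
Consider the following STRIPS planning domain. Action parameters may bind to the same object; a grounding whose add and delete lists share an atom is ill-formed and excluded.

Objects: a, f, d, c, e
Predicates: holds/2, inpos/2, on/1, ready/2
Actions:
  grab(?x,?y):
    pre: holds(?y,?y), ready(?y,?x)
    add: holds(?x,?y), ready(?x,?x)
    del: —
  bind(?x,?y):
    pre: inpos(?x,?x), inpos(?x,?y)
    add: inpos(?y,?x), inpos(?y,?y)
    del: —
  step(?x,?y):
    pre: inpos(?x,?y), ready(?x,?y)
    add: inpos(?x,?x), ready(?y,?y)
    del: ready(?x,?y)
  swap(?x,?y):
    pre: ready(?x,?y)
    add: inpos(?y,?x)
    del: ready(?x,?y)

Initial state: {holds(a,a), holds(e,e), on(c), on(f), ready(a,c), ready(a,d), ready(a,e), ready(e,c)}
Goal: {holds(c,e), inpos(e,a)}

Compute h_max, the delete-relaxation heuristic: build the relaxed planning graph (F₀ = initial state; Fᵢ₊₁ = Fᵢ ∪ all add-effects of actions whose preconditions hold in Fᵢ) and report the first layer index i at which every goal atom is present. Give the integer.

F0 = init (8 atoms)
F1 = F0 ∪ {holds(c,a), holds(c,e), holds(d,a), holds(e,a), inpos(c,a), inpos(c,e), inpos(d,a), inpos(e,a), ready(c,c), ready(d,d), ready(e,e)}  (19 atoms)
goal ⊆ F1  ⇒  h_max = 1

1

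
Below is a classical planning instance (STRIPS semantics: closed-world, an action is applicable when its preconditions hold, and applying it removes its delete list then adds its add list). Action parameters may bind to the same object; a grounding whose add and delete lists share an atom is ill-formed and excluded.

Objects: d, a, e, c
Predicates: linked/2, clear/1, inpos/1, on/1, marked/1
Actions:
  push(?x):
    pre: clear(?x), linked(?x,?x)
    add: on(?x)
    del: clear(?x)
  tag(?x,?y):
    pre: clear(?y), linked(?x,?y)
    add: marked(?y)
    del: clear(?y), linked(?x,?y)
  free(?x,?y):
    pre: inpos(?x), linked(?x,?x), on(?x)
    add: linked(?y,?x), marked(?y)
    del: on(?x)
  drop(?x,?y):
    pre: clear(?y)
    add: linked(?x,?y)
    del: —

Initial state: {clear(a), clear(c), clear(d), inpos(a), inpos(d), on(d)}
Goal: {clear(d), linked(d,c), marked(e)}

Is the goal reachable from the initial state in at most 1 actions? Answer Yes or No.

1. drop(d,d)  →  {clear(a), clear(c), clear(d), inpos(a), inpos(d), linked(d,d), on(d)}
2. free(d,e)  →  {clear(a), clear(c), clear(d), inpos(a), inpos(d), linked(d,d), linked(e,d), marked(e)}
3. drop(d,c)  →  {clear(a), clear(c), clear(d), inpos(a), inpos(d), linked(d,c), linked(d,d), linked(e,d), marked(e)}
optimal plan length = 3; 3 > 1

No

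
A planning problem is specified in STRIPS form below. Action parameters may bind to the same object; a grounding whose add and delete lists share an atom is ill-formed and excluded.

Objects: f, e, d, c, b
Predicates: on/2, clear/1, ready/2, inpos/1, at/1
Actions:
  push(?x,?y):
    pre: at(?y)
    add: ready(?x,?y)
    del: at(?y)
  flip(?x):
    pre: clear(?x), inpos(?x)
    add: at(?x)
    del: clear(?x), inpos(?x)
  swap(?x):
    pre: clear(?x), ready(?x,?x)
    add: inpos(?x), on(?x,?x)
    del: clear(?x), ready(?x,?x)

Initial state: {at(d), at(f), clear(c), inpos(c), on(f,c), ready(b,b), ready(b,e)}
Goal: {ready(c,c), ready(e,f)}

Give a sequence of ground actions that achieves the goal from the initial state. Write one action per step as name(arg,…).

push(e,f); flip(c); push(c,c)

1. push(e,f)  →  {at(d), clear(c), inpos(c), on(f,c), ready(b,b), ready(b,e), ready(e,f)}
2. flip(c)  →  {at(c), at(d), on(f,c), ready(b,b), ready(b,e), ready(e,f)}
3. push(c,c)  →  {at(d), on(f,c), ready(b,b), ready(b,e), ready(c,c), ready(e,f)}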